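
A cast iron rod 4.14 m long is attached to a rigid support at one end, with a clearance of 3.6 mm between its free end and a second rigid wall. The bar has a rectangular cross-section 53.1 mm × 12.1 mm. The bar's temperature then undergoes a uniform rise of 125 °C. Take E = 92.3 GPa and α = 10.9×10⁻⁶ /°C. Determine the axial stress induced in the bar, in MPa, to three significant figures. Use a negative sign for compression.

-45.5 MPa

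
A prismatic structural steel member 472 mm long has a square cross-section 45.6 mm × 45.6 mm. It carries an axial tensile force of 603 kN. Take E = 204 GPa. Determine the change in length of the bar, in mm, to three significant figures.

A = 2079 mm².
δ_mech = NL/(AE) = 603000·472/(2079·204000) = 0.671 mm.

0.671 mm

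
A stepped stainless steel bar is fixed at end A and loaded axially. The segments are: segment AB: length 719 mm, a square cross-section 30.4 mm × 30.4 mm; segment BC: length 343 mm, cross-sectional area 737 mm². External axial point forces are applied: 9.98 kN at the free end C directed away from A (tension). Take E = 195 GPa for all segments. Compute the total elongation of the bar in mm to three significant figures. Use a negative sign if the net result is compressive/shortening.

0.0636 mm

Internal axial forces (sectioning from the free end, tension +): N_BC = 9.98 kN, N_AB = 9.98 kN.
A_AB = 924.2 mm².
δ_AB = 9980·719/(924.2·195000) = 0.03982 mm
δ_BC = 9980·343/(737·195000) = 0.02382 mm
δ = Σδ_i = 0.06364 mm.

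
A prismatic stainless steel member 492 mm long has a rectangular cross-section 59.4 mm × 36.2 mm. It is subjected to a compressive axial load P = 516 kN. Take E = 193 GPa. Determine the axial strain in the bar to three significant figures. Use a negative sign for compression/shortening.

-0.00124

A = 2150 mm².
σ = N/A = -240 MPa; ε = σ/E = -240/193000 = -1.243e-03.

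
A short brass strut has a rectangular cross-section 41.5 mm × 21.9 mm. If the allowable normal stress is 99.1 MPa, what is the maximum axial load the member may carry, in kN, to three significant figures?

A = 908.8 mm².
P_max = σ_allow · A = 99.1 · 908.8 = 90070 N = 90.07 kN.

90.1 kN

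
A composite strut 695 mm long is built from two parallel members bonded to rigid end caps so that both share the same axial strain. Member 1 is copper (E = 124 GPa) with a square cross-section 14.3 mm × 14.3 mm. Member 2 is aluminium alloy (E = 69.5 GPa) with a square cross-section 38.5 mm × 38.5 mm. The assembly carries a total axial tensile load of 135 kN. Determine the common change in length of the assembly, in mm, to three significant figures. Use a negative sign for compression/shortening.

0.731 mm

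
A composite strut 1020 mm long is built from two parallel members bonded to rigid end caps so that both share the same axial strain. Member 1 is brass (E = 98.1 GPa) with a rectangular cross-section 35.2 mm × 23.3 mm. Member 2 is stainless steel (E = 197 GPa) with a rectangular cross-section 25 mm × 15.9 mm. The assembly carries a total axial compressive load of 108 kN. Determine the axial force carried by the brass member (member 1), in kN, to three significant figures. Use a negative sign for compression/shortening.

A_1 = 820.2 mm².
A_2 = 397.5 mm².
Equal strain + equilibrium ⇒ each member carries load in proportion to AE: A₁E₁ = 80460000 N, A₂E₂ = 78310000 N, ΣAE = 158800000 N.
F₁ = P·A₁E₁/ΣAE = -108000·80460000/158800000 = -54730 N.

-54.7 kN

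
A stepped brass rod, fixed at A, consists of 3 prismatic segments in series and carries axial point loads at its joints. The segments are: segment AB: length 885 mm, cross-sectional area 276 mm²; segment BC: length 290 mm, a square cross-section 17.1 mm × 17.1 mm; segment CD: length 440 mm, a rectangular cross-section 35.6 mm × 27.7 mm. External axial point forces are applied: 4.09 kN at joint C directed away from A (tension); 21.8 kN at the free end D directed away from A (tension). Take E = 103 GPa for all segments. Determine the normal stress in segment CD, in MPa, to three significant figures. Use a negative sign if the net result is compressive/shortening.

22.1 MPa

Internal axial forces (sectioning from the free end, tension +): N_CD = 21.8 kN, N_BC = 25.89 kN, N_AB = 25.89 kN.
A_CD = 986.1 mm².
σ_CD = N_CD/A_CD = 21800/986.1 = 22.11 MPa.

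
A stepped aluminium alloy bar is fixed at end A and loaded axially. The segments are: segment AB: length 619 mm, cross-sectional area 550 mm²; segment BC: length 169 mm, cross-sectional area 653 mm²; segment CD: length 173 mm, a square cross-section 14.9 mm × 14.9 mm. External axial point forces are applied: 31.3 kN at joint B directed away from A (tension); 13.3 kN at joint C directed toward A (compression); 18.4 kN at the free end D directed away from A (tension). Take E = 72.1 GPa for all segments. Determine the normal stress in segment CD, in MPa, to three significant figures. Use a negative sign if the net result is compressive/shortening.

82.9 MPa

Internal axial forces (sectioning from the free end, tension +): N_CD = 18.4 kN, N_BC = 5.1 kN, N_AB = 36.4 kN.
A_CD = 222 mm².
σ_CD = N_CD/A_CD = 18400/222 = 82.88 MPa.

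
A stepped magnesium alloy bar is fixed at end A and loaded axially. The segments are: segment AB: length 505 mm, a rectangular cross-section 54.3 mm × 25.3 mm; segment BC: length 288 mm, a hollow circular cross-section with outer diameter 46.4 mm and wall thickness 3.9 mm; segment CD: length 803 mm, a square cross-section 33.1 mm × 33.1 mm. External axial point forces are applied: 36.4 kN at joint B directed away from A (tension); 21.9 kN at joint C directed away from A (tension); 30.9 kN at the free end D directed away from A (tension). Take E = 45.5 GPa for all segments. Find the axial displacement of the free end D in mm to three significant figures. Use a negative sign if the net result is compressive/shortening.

1.86 mm

Internal axial forces (sectioning from the free end, tension +): N_CD = 30.9 kN, N_BC = 52.8 kN, N_AB = 89.2 kN.
A_AB = 1374 mm².
A_BC = 520.7 mm².
A_CD = 1096 mm².
δ_AB = 89200·505/(1374·45500) = 0.7207 mm
δ_BC = 52800·288/(520.7·45500) = 0.6418 mm
δ_CD = 30900·803/(1096·45500) = 0.4977 mm
δ = Σδ_i = 1.86 mm.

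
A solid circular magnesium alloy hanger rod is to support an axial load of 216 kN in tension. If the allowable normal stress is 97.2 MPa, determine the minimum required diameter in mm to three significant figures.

53.2 mm

Required area A ≥ P/σ_allow = 216000/97.2 = 2222 mm².
For a solid circular section, d ≥ √(4A/π) = 53.19 mm.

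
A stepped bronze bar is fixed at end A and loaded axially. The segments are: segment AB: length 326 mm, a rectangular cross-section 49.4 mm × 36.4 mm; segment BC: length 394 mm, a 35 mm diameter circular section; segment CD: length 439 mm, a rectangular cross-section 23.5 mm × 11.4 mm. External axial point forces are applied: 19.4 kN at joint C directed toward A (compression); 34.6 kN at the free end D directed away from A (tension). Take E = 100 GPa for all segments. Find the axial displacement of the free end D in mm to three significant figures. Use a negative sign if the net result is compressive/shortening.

0.657 mm

Internal axial forces (sectioning from the free end, tension +): N_CD = 34.6 kN, N_BC = 15.2 kN, N_AB = 15.2 kN.
A_AB = 1798 mm².
A_BC = 962.1 mm².
A_CD = 267.9 mm².
δ_AB = 15200·326/(1798·100000) = 0.02756 mm
δ_BC = 15200·394/(962.1·100000) = 0.06225 mm
δ_CD = 34600·439/(267.9·100000) = 0.567 mm
δ = Σδ_i = 0.6568 mm.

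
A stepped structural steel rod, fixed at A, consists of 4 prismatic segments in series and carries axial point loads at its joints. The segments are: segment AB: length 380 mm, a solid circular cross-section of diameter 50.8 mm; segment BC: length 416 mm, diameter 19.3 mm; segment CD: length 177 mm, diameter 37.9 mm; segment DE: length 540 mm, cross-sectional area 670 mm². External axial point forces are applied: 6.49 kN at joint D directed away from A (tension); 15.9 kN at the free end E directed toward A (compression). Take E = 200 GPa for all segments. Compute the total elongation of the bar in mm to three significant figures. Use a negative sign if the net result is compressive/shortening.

-0.147 mm

Internal axial forces (sectioning from the free end, tension +): N_DE = -15.9 kN, N_CD = -9.41 kN, N_BC = -9.41 kN, N_AB = -9.41 kN.
A_AB = 2027 mm².
A_BC = 292.6 mm².
A_CD = 1128 mm².
δ_AB = -9410·380/(2027·200000) = -0.008821 mm
δ_BC = -9410·416/(292.6·200000) = -0.0669 mm
δ_CD = -9410·177/(1128·200000) = -0.007382 mm
δ_DE = -15900·540/(670·200000) = -0.06407 mm
δ = Σδ_i = -0.1472 mm.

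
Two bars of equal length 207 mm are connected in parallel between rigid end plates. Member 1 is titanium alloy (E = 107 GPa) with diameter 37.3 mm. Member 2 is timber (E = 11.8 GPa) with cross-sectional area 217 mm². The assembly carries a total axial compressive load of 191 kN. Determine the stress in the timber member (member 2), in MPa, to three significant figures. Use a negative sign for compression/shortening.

-18.9 MPa

A_1 = 1093 mm².
Equal strain + equilibrium ⇒ each member carries load in proportion to AE: A₁E₁ = 116900000 N, A₂E₂ = 2561000 N, ΣAE = 119500000 N.
σ₂ = P·E₂/ΣAE = -191000·11800/119500000 = -18.86 MPa.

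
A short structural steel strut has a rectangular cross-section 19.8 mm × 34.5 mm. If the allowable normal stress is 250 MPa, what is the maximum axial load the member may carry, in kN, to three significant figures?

171 kN

A = 683.1 mm².
P_max = σ_allow · A = 250 · 683.1 = 170800 N = 170.8 kN.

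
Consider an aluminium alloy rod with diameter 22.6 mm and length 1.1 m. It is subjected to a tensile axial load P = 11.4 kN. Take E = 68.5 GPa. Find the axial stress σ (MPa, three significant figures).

A = 401.1 mm².
σ = N/A = 11400/401.1 = 28.42 MPa.

28.4 MPa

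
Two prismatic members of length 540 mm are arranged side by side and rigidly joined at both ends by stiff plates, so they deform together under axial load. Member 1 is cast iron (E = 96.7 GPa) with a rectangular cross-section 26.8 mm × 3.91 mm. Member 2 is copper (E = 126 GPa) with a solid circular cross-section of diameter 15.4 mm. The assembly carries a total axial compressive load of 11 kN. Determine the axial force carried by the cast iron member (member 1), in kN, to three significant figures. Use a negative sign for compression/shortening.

A_1 = 104.8 mm².
A_2 = 186.3 mm².
Equal strain + equilibrium ⇒ each member carries load in proportion to AE: A₁E₁ = 10130000 N, A₂E₂ = 23470000 N, ΣAE = 33600000 N.
F₁ = P·A₁E₁/ΣAE = -11000·10130000/33600000 = -3317 N.

-3.32 kN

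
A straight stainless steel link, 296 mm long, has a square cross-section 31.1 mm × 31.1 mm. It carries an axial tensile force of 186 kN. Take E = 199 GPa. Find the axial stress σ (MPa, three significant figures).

192 MPa

A = 967.2 mm².
σ = N/A = 186000/967.2 = 192.3 MPa.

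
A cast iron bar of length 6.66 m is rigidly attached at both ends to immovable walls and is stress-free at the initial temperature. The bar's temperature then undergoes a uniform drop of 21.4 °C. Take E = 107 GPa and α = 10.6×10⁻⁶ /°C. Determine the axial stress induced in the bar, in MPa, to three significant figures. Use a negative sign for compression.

Free thermal expansion αLΔT = 10.6e-6 · 6660 · -21.4 = -1.511 mm.
The walls impose strain ε = −(-1.511)/6660 = 2.2684e-04; σ = Eε = 107000 · 2.2684e-04 = 24.27 MPa.

24.3 MPa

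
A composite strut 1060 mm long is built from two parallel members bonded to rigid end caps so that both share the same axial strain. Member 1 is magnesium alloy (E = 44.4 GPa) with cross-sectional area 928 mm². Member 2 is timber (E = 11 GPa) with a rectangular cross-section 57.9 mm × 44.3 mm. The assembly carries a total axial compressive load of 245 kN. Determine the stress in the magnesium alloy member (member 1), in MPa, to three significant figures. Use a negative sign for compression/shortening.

-157 MPa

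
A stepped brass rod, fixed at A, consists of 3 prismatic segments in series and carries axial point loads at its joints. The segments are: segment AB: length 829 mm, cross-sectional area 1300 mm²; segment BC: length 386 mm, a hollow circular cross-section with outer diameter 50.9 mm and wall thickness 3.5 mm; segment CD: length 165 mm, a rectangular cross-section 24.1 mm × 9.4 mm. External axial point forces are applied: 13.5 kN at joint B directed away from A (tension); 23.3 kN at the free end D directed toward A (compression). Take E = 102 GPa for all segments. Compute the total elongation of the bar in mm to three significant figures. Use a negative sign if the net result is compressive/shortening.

-0.397 mm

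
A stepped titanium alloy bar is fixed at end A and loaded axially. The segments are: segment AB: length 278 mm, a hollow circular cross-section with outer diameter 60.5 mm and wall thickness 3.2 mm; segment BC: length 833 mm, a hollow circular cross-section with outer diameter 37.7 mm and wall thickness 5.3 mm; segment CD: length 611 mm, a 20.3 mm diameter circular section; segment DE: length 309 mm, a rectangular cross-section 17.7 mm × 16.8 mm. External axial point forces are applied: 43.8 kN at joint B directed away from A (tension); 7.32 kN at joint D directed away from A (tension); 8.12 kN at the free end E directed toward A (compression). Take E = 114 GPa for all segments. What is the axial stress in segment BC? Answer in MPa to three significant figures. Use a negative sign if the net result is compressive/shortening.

-1.48 MPa

Internal axial forces (sectioning from the free end, tension +): N_DE = -8.12 kN, N_CD = -0.8 kN, N_BC = -0.8 kN, N_AB = 43 kN.
A_BC = 539.5 mm².
σ_BC = N_BC/A_BC = -800/539.5 = -1.483 MPa.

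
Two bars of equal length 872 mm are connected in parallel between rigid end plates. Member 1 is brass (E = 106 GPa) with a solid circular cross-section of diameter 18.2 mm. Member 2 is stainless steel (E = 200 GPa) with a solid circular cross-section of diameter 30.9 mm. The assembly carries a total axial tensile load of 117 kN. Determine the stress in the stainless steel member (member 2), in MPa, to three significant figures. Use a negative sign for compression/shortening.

132 MPa

A_1 = 260.2 mm².
A_2 = 749.9 mm².
Equal strain + equilibrium ⇒ each member carries load in proportion to AE: A₁E₁ = 27580000 N, A₂E₂ = 150000000 N, ΣAE = 177600000 N.
σ₂ = P·E₂/ΣAE = 117000·200000/177600000 = 131.8 MPa.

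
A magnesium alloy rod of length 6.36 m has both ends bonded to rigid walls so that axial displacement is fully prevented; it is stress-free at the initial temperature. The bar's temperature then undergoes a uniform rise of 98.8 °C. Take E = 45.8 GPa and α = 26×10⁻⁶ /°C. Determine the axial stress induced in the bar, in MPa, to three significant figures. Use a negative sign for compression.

Free thermal expansion αLΔT = 26e-6 · 6360 · 98.8 = 16.34 mm.
The walls impose strain ε = −(16.34)/6360 = -2.5688e-03; σ = Eε = 45800 · -2.5688e-03 = -117.7 MPa.

-118 MPa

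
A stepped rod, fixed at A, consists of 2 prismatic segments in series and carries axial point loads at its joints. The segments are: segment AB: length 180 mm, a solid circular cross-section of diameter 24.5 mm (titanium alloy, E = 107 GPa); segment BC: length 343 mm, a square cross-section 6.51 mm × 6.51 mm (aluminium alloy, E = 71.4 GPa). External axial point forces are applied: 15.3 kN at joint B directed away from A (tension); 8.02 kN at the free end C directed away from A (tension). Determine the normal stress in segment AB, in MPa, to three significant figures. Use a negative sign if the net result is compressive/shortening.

Internal axial forces (sectioning from the free end, tension +): N_BC = 8.02 kN, N_AB = 23.32 kN.
A_AB = 471.4 mm².
σ_AB = N_AB/A_AB = 23320/471.4 = 49.47 MPa.

49.5 MPa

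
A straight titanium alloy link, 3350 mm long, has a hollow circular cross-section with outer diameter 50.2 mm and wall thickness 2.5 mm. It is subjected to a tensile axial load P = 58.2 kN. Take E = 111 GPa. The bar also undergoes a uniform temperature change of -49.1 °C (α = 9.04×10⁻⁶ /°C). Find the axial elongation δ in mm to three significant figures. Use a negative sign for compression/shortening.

3.20 mm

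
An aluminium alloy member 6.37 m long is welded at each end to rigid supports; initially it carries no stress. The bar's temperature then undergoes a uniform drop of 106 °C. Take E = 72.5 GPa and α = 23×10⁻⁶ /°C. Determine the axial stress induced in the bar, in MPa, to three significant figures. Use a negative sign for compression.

Free thermal expansion αLΔT = 23e-6 · 6370 · -106 = -15.53 mm.
The walls impose strain ε = −(-15.53)/6370 = 2.4380e-03; σ = Eε = 72500 · 2.4380e-03 = 176.8 MPa.

177 MPa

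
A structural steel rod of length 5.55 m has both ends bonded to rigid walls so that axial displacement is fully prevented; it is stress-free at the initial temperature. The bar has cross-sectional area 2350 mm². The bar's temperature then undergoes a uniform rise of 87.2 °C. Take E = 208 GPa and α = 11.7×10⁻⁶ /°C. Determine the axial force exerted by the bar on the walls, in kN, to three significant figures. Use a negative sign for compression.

Free thermal expansion αLΔT = 11.7e-6 · 5550 · 87.2 = 5.662 mm.
The walls impose strain ε = −(5.662)/5550 = -1.0202e-03; σ = Eε = 208000 · -1.0202e-03 = -212.2 MPa.
Wall reaction R = σ·A = -212.2·2350 = -498700 N = -498.7 kN.

-499 kN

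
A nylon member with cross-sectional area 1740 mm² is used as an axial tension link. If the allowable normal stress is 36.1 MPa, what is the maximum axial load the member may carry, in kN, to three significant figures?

P_max = σ_allow · A = 36.1 · 1740 = 62810 N = 62.81 kN.

62.8 kN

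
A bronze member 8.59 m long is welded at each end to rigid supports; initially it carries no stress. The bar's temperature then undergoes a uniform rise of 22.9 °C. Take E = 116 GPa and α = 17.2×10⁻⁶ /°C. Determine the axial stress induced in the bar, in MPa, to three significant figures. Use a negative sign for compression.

Free thermal expansion αLΔT = 17.2e-6 · 8590 · 22.9 = 3.383 mm.
The walls impose strain ε = −(3.383)/8590 = -3.9388e-04; σ = Eε = 116000 · -3.9388e-04 = -45.69 MPa.

-45.7 MPa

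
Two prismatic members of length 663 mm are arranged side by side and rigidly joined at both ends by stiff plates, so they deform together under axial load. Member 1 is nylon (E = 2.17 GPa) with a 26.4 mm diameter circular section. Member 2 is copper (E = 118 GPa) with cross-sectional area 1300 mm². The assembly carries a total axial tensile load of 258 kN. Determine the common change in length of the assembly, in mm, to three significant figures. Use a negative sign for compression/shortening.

1.11 mm

A_1 = 547.4 mm².
Equal strain + equilibrium ⇒ each member carries load in proportion to AE: A₁E₁ = 1188000 N, A₂E₂ = 153400000 N, ΣAE = 154600000 N.
δ = PL/ΣAE = 258000·663/154600000 = 1.107 mm.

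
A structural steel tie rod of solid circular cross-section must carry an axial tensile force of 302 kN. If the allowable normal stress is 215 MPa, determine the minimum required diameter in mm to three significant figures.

Required area A ≥ P/σ_allow = 302000/215 = 1405 mm².
For a solid circular section, d ≥ √(4A/π) = 42.29 mm.

42.3 mm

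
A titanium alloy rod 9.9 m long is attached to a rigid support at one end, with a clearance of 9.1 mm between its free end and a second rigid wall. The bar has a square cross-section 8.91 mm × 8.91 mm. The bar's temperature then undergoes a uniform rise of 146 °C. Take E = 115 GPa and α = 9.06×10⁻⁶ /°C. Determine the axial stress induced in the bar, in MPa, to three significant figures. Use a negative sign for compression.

-46.4 MPa

Free thermal expansion αLΔT = 9.06e-6 · 9900 · 146 = 13.1 mm.
The walls engage after the gap closes; constrained expansion = 13.1 − 9.1 = 3.995 mm.
The walls impose strain ε = −(3.995)/9900 = -4.0357e-04; σ = Eε = 115000 · -4.0357e-04 = -46.41 MPa.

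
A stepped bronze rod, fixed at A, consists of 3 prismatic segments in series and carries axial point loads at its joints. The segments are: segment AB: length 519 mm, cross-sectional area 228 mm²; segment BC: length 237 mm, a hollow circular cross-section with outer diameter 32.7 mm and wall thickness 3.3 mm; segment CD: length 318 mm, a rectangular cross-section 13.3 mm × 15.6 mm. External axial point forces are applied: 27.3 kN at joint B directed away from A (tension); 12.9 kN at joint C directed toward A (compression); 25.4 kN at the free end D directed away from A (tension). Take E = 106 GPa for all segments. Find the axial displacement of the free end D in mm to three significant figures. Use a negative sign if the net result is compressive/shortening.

1.31 mm

Internal axial forces (sectioning from the free end, tension +): N_CD = 25.4 kN, N_BC = 12.5 kN, N_AB = 39.8 kN.
A_BC = 304.8 mm².
A_CD = 207.5 mm².
δ_AB = 39800·519/(228·106000) = 0.8547 mm
δ_BC = 12500·237/(304.8·106000) = 0.09169 mm
δ_CD = 25400·318/(207.5·106000) = 0.3673 mm
δ = Σδ_i = 1.314 mm.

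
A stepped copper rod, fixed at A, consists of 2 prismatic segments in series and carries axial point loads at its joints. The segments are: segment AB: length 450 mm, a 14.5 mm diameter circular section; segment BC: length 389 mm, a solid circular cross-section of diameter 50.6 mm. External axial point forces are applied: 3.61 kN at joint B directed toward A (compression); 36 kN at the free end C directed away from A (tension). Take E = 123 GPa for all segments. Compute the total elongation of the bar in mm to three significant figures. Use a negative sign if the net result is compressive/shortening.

0.774 mm

Internal axial forces (sectioning from the free end, tension +): N_BC = 36 kN, N_AB = 32.39 kN.
A_AB = 165.1 mm².
A_BC = 2011 mm².
δ_AB = 32390·450/(165.1·123000) = 0.7176 mm
δ_BC = 36000·389/(2011·123000) = 0.05662 mm
δ = Σδ_i = 0.7742 mm.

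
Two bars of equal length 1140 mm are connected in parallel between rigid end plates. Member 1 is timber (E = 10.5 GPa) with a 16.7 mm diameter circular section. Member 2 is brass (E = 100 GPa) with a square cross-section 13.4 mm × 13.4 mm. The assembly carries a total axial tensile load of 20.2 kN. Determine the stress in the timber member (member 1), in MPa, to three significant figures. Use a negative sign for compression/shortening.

10.5 MPa

A_1 = 219 mm².
A_2 = 179.6 mm².
Equal strain + equilibrium ⇒ each member carries load in proportion to AE: A₁E₁ = 2300000 N, A₂E₂ = 17960000 N, ΣAE = 20260000 N.
σ₁ = P·E₁/ΣAE = 20200·10500/20260000 = 10.47 MPa.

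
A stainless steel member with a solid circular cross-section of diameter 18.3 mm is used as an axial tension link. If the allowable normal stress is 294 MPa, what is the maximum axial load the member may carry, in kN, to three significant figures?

77.3 kN

A = 263 mm².
P_max = σ_allow · A = 294 · 263 = 77330 N = 77.33 kN.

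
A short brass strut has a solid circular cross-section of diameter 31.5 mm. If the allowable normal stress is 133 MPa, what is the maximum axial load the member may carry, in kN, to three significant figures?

104 kN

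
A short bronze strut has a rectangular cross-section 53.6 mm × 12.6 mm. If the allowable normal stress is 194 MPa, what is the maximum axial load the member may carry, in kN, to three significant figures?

A = 675.4 mm².
P_max = σ_allow · A = 194 · 675.4 = 131000 N = 131 kN.

131 kN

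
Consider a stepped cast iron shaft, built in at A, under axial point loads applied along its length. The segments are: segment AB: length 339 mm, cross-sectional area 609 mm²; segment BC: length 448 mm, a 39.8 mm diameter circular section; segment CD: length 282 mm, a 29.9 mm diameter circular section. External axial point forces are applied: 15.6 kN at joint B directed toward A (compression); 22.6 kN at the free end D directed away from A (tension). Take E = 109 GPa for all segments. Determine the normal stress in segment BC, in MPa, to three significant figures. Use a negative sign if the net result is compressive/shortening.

18.2 MPa

Internal axial forces (sectioning from the free end, tension +): N_CD = 22.6 kN, N_BC = 22.6 kN, N_AB = 7 kN.
A_BC = 1244 mm².
σ_BC = N_BC/A_BC = 22600/1244 = 18.17 MPa.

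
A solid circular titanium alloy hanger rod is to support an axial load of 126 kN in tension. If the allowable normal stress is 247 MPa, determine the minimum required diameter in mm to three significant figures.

Required area A ≥ P/σ_allow = 126000/247 = 510.1 mm².
For a solid circular section, d ≥ √(4A/π) = 25.49 mm.

25.5 mm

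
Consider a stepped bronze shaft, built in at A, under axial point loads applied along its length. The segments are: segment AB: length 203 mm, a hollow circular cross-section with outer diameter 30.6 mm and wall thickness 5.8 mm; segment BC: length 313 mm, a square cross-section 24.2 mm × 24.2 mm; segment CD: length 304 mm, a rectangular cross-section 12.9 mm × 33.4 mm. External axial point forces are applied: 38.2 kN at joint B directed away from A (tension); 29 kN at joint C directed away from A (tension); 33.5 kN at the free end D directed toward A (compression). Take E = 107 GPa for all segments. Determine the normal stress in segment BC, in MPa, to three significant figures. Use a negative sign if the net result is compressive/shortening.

Internal axial forces (sectioning from the free end, tension +): N_CD = -33.5 kN, N_BC = -4.5 kN, N_AB = 33.7 kN.
A_BC = 585.6 mm².
σ_BC = N_BC/A_BC = -4500/585.6 = -7.684 MPa.

-7.68 MPa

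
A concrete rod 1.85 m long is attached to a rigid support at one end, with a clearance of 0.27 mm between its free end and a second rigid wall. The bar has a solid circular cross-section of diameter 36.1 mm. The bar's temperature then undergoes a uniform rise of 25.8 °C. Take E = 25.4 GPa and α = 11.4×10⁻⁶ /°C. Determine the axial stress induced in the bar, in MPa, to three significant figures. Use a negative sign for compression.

-3.76 MPa

Free thermal expansion αLΔT = 11.4e-6 · 1850 · 25.8 = 0.5441 mm.
The walls engage after the gap closes; constrained expansion = 0.5441 − 0.27 = 0.2741 mm.
The walls impose strain ε = −(0.2741)/1850 = -1.4817e-04; σ = Eε = 25400 · -1.4817e-04 = -3.764 MPa.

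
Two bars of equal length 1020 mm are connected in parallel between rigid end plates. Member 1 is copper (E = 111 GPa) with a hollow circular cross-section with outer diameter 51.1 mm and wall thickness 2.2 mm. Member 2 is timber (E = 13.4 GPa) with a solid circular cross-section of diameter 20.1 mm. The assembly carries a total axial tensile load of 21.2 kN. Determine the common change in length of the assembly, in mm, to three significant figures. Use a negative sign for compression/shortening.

0.518 mm

A_1 = 338 mm².
A_2 = 317.3 mm².
Equal strain + equilibrium ⇒ each member carries load in proportion to AE: A₁E₁ = 37510000 N, A₂E₂ = 4252000 N, ΣAE = 41770000 N.
δ = PL/ΣAE = 21200·1020/41770000 = 0.5177 mm.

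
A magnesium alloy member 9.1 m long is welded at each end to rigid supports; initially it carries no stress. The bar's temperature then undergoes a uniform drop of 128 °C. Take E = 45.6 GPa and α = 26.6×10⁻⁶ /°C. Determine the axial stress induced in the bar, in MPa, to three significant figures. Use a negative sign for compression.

155 MPa

Free thermal expansion αLΔT = 26.6e-6 · 9100 · -128 = -30.98 mm.
The walls impose strain ε = −(-30.98)/9100 = 3.4048e-03; σ = Eε = 45600 · 3.4048e-03 = 155.3 MPa.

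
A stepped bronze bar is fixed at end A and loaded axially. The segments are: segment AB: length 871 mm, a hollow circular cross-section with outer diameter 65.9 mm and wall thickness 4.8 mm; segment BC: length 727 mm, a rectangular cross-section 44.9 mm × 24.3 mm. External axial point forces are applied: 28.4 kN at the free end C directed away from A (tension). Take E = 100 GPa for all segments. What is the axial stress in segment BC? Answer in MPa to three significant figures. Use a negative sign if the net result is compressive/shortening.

Internal axial forces (sectioning from the free end, tension +): N_BC = 28.4 kN, N_AB = 28.4 kN.
A_BC = 1091 mm².
σ_BC = N_BC/A_BC = 28400/1091 = 26.03 MPa.

26.0 MPa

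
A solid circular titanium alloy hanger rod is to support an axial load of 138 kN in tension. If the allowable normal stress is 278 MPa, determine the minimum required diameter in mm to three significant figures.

Required area A ≥ P/σ_allow = 138000/278 = 496.4 mm².
For a solid circular section, d ≥ √(4A/π) = 25.14 mm.

25.1 mm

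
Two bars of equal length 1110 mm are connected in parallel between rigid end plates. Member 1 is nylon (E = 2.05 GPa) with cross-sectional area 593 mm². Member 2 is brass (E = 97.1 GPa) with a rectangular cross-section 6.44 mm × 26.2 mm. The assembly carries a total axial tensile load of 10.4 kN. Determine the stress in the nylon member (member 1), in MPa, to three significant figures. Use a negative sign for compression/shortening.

1.21 MPa

A_2 = 168.7 mm².
Equal strain + equilibrium ⇒ each member carries load in proportion to AE: A₁E₁ = 1216000 N, A₂E₂ = 16380000 N, ΣAE = 17600000 N.
σ₁ = P·E₁/ΣAE = 10400·2050/17600000 = 1.211 MPa.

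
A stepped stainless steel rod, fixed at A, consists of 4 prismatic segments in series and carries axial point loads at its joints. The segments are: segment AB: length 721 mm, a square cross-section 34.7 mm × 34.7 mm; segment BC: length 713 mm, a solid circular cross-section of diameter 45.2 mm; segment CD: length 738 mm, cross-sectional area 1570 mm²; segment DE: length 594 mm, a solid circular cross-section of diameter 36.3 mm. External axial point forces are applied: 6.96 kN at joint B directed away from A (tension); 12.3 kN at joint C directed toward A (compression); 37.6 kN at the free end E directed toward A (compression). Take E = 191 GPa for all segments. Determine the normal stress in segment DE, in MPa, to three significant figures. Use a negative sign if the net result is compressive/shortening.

Internal axial forces (sectioning from the free end, tension +): N_DE = -37.6 kN, N_CD = -37.6 kN, N_BC = -49.9 kN, N_AB = -42.94 kN.
A_DE = 1035 mm².
σ_DE = N_DE/A_DE = -37600/1035 = -36.33 MPa.

-36.3 MPa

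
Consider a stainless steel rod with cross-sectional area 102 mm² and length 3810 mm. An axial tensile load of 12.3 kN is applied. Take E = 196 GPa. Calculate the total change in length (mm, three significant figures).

2.34 mm

δ_mech = NL/(AE) = 12300·3810/(102·196000) = 2.344 mm.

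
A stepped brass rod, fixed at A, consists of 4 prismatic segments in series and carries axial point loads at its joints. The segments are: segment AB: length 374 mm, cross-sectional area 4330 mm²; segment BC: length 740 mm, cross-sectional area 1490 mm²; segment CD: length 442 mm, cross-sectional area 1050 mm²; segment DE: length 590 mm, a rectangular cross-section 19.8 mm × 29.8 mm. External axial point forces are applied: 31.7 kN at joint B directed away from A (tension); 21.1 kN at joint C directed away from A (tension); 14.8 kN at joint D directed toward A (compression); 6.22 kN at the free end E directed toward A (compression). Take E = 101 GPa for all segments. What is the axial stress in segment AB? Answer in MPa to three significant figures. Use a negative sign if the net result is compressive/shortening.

7.34 MPa

Internal axial forces (sectioning from the free end, tension +): N_DE = -6.22 kN, N_CD = -21.02 kN, N_BC = 0.08 kN, N_AB = 31.78 kN.
σ_AB = N_AB/A_AB = 31780/4330 = 7.339 MPa.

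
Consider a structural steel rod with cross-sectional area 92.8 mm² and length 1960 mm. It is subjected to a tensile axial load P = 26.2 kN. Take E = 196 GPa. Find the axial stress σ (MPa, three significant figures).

282 MPa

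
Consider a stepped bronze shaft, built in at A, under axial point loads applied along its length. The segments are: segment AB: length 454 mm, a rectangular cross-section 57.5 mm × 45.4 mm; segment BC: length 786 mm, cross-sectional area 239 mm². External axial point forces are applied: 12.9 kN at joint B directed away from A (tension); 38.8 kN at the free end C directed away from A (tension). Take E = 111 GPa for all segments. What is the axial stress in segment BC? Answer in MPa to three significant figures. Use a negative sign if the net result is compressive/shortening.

162 MPa

Internal axial forces (sectioning from the free end, tension +): N_BC = 38.8 kN, N_AB = 51.7 kN.
σ_BC = N_BC/A_BC = 38800/239 = 162.3 MPa.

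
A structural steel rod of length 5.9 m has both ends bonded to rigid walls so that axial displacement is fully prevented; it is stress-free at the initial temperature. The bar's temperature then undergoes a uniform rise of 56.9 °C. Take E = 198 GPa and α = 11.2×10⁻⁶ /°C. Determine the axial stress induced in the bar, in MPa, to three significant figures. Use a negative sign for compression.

Free thermal expansion αLΔT = 11.2e-6 · 5900 · 56.9 = 3.76 mm.
The walls impose strain ε = −(3.76)/5900 = -6.3728e-04; σ = Eε = 198000 · -6.3728e-04 = -126.2 MPa.

-126 MPa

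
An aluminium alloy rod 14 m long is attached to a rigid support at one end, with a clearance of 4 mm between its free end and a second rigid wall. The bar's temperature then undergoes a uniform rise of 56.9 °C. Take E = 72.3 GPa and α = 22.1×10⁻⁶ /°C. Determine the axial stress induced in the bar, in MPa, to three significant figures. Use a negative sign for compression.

-70.3 MPa

Free thermal expansion αLΔT = 22.1e-6 · 14000 · 56.9 = 17.6 mm.
The walls engage after the gap closes; constrained expansion = 17.6 − 4 = 13.6 mm.
The walls impose strain ε = −(13.6)/14000 = -9.7178e-04; σ = Eε = 72300 · -9.7178e-04 = -70.26 MPa.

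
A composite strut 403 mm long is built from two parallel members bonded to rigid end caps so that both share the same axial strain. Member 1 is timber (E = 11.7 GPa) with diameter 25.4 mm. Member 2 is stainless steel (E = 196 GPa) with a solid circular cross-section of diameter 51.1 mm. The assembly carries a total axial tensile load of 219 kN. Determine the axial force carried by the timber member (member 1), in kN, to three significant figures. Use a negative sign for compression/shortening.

3.18 kN

A_1 = 506.7 mm².
A_2 = 2051 mm².
Equal strain + equilibrium ⇒ each member carries load in proportion to AE: A₁E₁ = 5928000 N, A₂E₂ = 402000000 N, ΣAE = 407900000 N.
F₁ = P·A₁E₁/ΣAE = 219000·5928000/407900000 = 3183 N.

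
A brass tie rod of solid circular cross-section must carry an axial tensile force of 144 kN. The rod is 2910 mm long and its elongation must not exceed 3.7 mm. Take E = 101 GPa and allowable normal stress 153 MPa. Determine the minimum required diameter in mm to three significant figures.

Required area A ≥ P/σ_allow = 144000/153 = 941.2 mm².
For a solid circular section, d ≥ √(4A/π) = 34.62 mm.
Elongation limit: A ≥ PL/(Eδ_allow) = 144000·2910/(101000·3.7) = 1121 mm² ⇒ d ≥ 37.79 mm.
The elongation limit governs.

37.8 mm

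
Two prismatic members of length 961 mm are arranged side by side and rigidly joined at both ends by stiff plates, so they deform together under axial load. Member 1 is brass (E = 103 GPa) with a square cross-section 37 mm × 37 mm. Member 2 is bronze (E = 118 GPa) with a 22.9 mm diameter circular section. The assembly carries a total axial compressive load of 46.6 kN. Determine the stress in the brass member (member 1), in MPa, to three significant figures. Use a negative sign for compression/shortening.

A_1 = 1369 mm².
A_2 = 411.9 mm².
Equal strain + equilibrium ⇒ each member carries load in proportion to AE: A₁E₁ = 141000000 N, A₂E₂ = 48600000 N, ΣAE = 189600000 N.
σ₁ = P·E₁/ΣAE = -46600·103000/189600000 = -25.31 MPa.

-25.3 MPa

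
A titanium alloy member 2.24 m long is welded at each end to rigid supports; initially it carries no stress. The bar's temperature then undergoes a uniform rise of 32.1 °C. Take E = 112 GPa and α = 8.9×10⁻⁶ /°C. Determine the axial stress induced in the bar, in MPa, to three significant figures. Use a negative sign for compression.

-32.0 MPa

Free thermal expansion αLΔT = 8.9e-6 · 2240 · 32.1 = 0.6399 mm.
The walls impose strain ε = −(0.6399)/2240 = -2.8569e-04; σ = Eε = 112000 · -2.8569e-04 = -32 MPa.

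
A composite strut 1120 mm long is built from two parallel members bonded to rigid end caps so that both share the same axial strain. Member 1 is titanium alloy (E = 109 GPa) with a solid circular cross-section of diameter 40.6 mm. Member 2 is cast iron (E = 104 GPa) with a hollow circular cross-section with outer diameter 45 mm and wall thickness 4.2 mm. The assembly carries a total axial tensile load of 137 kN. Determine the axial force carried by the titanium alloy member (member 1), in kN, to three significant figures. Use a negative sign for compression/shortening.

98.1 kN

A_1 = 1295 mm².
A_2 = 538.3 mm².
Equal strain + equilibrium ⇒ each member carries load in proportion to AE: A₁E₁ = 141100000 N, A₂E₂ = 55990000 N, ΣAE = 197100000 N.
F₁ = P·A₁E₁/ΣAE = 137000·141100000/197100000 = 98080 N.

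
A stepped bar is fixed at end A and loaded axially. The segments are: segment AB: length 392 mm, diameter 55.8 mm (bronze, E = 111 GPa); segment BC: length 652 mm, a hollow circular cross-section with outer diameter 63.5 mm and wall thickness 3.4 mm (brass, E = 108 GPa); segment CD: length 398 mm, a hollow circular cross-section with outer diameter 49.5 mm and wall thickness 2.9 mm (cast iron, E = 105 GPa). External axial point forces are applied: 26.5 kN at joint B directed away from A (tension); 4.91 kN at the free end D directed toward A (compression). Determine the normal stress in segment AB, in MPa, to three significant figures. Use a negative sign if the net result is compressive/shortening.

8.83 MPa

Internal axial forces (sectioning from the free end, tension +): N_CD = -4.91 kN, N_BC = -4.91 kN, N_AB = 21.59 kN.
A_AB = 2445 mm².
σ_AB = N_AB/A_AB = 21590/2445 = 8.829 MPa.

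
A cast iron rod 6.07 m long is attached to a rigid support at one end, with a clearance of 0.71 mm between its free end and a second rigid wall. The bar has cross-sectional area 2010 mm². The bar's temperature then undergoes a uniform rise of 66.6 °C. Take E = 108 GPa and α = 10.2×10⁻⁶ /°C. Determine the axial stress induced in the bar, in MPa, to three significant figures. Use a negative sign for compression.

Free thermal expansion αLΔT = 10.2e-6 · 6070 · 66.6 = 4.123 mm.
The walls engage after the gap closes; constrained expansion = 4.123 − 0.71 = 3.413 mm.
The walls impose strain ε = −(3.413)/6070 = -5.6235e-04; σ = Eε = 108000 · -5.6235e-04 = -60.73 MPa.

-60.7 MPa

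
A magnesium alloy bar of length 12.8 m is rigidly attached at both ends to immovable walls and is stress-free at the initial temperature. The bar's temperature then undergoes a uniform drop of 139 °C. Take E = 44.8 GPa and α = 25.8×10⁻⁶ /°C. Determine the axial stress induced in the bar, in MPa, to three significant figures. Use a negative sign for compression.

161 MPa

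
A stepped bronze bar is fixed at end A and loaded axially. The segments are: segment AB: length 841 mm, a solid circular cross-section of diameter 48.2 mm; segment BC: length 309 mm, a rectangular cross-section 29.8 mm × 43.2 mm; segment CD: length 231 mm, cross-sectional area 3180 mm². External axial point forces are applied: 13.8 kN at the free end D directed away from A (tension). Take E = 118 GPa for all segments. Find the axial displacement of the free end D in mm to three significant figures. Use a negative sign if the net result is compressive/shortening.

0.0905 mm

Internal axial forces (sectioning from the free end, tension +): N_CD = 13.8 kN, N_BC = 13.8 kN, N_AB = 13.8 kN.
A_AB = 1825 mm².
A_BC = 1287 mm².
δ_AB = 13800·841/(1825·118000) = 0.0539 mm
δ_BC = 13800·309/(1287·118000) = 0.02807 mm
δ_CD = 13800·231/(3180·118000) = 0.008495 mm
δ = Σδ_i = 0.09047 mm.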